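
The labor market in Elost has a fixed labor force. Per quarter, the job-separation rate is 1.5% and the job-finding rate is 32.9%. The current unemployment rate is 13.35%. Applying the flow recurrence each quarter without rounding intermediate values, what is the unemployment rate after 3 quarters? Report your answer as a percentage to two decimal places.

Unemployment rate after three quarters ≈ 6.90%.

With a fixed labor force, u_{t+1} = u_t + s·(1−u_t) − f·u_t = u_t·(1−s−f) + s.
Here 1−s−f = 0.656 and s = 0.015.
u_1 = 0.133500 × 0.656 + 0.015 = 0.102576.
u_2 = 0.102576 × 0.656 + 0.015 = 0.082290.
u_3 = 0.082290 × 0.656 + 0.015 = 0.068982.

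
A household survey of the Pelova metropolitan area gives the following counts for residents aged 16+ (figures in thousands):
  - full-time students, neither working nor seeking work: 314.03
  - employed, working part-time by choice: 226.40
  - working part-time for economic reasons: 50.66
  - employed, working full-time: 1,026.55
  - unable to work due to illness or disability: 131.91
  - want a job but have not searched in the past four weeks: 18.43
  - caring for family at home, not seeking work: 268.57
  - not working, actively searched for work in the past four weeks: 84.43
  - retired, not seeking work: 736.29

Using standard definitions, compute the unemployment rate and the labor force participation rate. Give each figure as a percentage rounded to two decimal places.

Unemployment rate ≈ 6.08%; labor force participation rate ≈ 48.58%.

Employed = 226.40 + 50.66 + 1,026.55 = 1,303.61 thousand (anyone who worked, including part-time for economic reasons, counts as employed).
Unemployed = 84.43 thousand.
Labor force = 1,303.61 + 84.43 = 1,388.04 thousand.
Not in labor force = 314.03 + 131.91 + 18.43 + 268.57 + 736.29 = 1,469.23 thousand (those not working and not actively searching are outside the labor force — including those who want a job but have given up searching).
Civilian working-age population = 1,388.04 + 1,469.23 = 2,857.27 thousand.
Unemployment rate = 84.43 / 1,388.04 = 6.08%.
Labor force participation rate = 1,388.04 / 2,857.27 = 48.58%.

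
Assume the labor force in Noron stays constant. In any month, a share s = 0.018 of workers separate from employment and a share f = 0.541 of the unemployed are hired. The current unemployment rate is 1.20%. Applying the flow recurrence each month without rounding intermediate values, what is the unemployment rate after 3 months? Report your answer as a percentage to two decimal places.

Unemployment rate after three months ≈ 3.05%.

With a fixed labor force, u_{t+1} = u_t + s·(1−u_t) − f·u_t = u_t·(1−s−f) + s.
Here 1−s−f = 0.441 and s = 0.018.
u_1 = 0.012000 × 0.441 + 0.018 = 0.023292.
u_2 = 0.023292 × 0.441 + 0.018 = 0.028272.
u_3 = 0.028272 × 0.441 + 0.018 = 0.030468.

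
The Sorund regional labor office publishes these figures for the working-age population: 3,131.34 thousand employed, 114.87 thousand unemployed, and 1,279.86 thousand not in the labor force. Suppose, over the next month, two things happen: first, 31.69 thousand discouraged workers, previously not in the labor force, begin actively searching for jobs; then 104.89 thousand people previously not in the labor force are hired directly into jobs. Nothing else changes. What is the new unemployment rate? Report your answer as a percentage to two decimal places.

New unemployment rate ≈ 4.33%.

Initially, labor force = 3,131.34 + 114.87 = 3,246.21 thousand, so u = 114.87/3,246.21 = 3.54%.
After the first change, unemployed and labor force both rise by 31.69 → E = 3,131.34, U = 146.56, labor force = 3,277.90 thousand.
After the second change, employed and labor force both rise by 104.89; unemployed unchanged → E = 3,236.23, U = 146.56, labor force = 3,382.79 thousand.
New unemployment rate = 146.56 / 3,382.79 = 4.33%.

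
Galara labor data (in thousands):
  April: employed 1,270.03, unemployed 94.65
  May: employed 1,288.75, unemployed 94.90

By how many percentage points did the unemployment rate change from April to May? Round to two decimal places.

The unemployment rate changed by −0.08 percentage points.

April: labor force = 1,270.03 + 94.65 = 1,364.68; u = 94.65/1,364.68 = 6.94%.
May: labor force = 1,288.75 + 94.90 = 1,383.65; u = 94.90/1,383.65 = 6.86%.
Change = 6.86% − 6.94% = −0.08 pp.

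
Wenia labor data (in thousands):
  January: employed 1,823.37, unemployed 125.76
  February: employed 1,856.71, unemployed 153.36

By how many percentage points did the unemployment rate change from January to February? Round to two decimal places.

The unemployment rate changed by +1.18 percentage points.

January: labor force = 1,823.37 + 125.76 = 1,949.13; u = 125.76/1,949.13 = 6.45%.
February: labor force = 1,856.71 + 153.36 = 2,010.07; u = 153.36/2,010.07 = 7.63%.
Change = 7.63% − 6.45% = +1.18 pp.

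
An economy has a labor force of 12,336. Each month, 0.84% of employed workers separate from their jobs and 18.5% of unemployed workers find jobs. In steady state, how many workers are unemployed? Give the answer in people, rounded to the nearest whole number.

About 536 are unemployed in steady state.

Steady-state unemployment rate u* = s/(s+f) = 0.84/(0.84+18.5) = 0.043433.
Unemployed = u* × labor force = 0.043433 × 12,336 ≈ 536.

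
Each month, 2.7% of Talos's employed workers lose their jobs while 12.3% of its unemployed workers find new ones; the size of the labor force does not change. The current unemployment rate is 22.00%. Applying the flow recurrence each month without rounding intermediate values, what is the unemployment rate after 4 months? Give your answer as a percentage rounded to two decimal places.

Unemployment rate after four months ≈ 20.09%.

With a fixed labor force, u_{t+1} = u_t + s·(1−u_t) − f·u_t = u_t·(1−s−f) + s.
Here 1−s−f = 0.850 and s = 0.027.
u_1 = 0.220000 × 0.850 + 0.027 = 0.214000.
u_2 = 0.214000 × 0.850 + 0.027 = 0.208900.
u_3 = 0.208900 × 0.850 + 0.027 = 0.204565.
u_4 = 0.204565 × 0.850 + 0.027 = 0.200880.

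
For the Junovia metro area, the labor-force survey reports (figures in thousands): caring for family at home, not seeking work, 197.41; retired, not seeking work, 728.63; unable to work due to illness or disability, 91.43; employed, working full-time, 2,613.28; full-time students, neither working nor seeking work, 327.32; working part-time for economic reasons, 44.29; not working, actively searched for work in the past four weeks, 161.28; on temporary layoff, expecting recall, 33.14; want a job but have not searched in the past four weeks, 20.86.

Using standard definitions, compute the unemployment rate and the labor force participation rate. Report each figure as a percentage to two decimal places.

Unemployment rate ≈ 6.82%; labor force participation rate ≈ 67.62%.

Employed = 2,613.28 + 44.29 = 2,657.57 thousand (anyone who worked, including part-time for economic reasons, counts as employed).
Unemployed = 161.28 + 33.14 = 194.42 thousand (jobless and actively searching, or on temporary layoff).
Labor force = 2,657.57 + 194.42 = 2,851.99 thousand.
Not in labor force = 197.41 + 728.63 + 91.43 + 327.32 + 20.86 = 1,365.65 thousand (those not working and not actively searching are outside the labor force — including those who want a job but have given up searching).
Civilian working-age population = 2,851.99 + 1,365.65 = 4,217.64 thousand.
Unemployment rate = 194.42 / 2,851.99 = 6.82%.
Labor force participation rate = 2,851.99 / 4,217.64 = 67.62%.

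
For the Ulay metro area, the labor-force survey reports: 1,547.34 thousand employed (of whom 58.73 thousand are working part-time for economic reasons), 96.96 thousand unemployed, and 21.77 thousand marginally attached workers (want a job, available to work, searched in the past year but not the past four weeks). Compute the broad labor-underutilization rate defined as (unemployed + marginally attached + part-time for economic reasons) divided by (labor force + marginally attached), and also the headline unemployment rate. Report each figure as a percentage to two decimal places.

Labor force = 1,547.34 + 96.96 = 1,644.30 thousand.
Numerator = 96.96 + 21.77 + 58.73 = 177.46 thousand.
Denominator = 1,644.30 + 21.77 = 1,666.07 thousand.
Broad rate = 177.46 / 1,666.07 = 10.65%.
Headline unemployment rate = 96.96 / 1,644.30 = 5.90%.

Broad underutilization rate ≈ 10.65%; headline unemployment rate ≈ 5.90%.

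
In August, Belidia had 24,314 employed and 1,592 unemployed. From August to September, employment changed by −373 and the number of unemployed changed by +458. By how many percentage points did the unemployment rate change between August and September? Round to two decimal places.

The unemployment rate changed by +1.74 percentage points.

August: labor force = 24,314 + 1,592 = 25,906; u = 1,592/25,906 = 6.15%.
September: labor force = 23,941 + 2,050 = 25,991; u = 2,050/25,991 = 7.89%.
Change = 7.89% − 6.15% = +1.74 pp.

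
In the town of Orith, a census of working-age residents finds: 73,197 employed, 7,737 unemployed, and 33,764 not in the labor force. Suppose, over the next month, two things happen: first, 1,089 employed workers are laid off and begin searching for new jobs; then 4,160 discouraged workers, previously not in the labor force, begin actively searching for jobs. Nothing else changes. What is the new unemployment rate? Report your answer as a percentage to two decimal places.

Initially, labor force = 73,197 + 7,737 = 80,934, so u = 7,737/80,934 = 9.56%.
After the first change, employed falls and unemployed rises by 1,089; labor force unchanged → E = 72,108, U = 8,826, labor force = 80,934.
After the second change, unemployed and labor force both rise by 4,160 → E = 72,108, U = 12,986, labor force = 85,094.
New unemployment rate = 12,986 / 85,094 = 15.26%.

New unemployment rate ≈ 15.26%.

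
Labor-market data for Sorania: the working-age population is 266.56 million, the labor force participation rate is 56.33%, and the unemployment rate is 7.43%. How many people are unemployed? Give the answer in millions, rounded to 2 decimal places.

Labor force = 0.5633 × 266.56 = 150.15 million.
Unemployed = 0.0743 × 150.15 ≈ 11.16 million.

About 11.16 million are unemployed.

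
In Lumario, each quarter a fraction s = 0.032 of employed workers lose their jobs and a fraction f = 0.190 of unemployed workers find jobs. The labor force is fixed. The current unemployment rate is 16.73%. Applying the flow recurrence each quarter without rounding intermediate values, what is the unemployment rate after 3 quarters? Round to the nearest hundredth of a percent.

Unemployment rate after three quarters ≈ 15.50%.

With a fixed labor force, u_{t+1} = u_t + s·(1−u_t) − f·u_t = u_t·(1−s−f) + s.
Here 1−s−f = 0.778 and s = 0.032.
u_1 = 0.167300 × 0.778 + 0.032 = 0.162159.
u_2 = 0.162159 × 0.778 + 0.032 = 0.158160.
u_3 = 0.158160 × 0.778 + 0.032 = 0.155048.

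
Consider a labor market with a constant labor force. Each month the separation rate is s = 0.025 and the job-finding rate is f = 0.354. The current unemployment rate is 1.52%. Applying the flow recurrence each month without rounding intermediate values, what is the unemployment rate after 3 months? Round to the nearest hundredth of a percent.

With a fixed labor force, u_{t+1} = u_t + s·(1−u_t) − f·u_t = u_t·(1−s−f) + s.
Here 1−s−f = 0.621 and s = 0.025.
u_1 = 0.015200 × 0.621 + 0.025 = 0.034439.
u_2 = 0.034439 × 0.621 + 0.025 = 0.046387.
u_3 = 0.046387 × 0.621 + 0.025 = 0.053806.

Unemployment rate after three months ≈ 5.38%.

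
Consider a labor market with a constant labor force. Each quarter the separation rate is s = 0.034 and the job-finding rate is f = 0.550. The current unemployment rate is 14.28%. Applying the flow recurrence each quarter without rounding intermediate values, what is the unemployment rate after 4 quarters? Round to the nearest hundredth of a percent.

Unemployment rate after four quarters ≈ 6.08%.

With a fixed labor force, u_{t+1} = u_t + s·(1−u_t) − f·u_t = u_t·(1−s−f) + s.
Here 1−s−f = 0.416 and s = 0.034.
u_1 = 0.142800 × 0.416 + 0.034 = 0.093405.
u_2 = 0.093405 × 0.416 + 0.034 = 0.072856.
u_3 = 0.072856 × 0.416 + 0.034 = 0.064308.
u_4 = 0.064308 × 0.416 + 0.034 = 0.060752.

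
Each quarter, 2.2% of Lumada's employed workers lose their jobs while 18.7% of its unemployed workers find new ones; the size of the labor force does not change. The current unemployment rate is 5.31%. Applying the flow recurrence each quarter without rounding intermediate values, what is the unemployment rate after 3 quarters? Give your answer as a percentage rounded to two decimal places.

With a fixed labor force, u_{t+1} = u_t + s·(1−u_t) − f·u_t = u_t·(1−s−f) + s.
Here 1−s−f = 0.791 and s = 0.022.
u_1 = 0.053100 × 0.791 + 0.022 = 0.064002.
u_2 = 0.064002 × 0.791 + 0.022 = 0.072626.
u_3 = 0.072626 × 0.791 + 0.022 = 0.079447.

Unemployment rate after three quarters ≈ 7.94%.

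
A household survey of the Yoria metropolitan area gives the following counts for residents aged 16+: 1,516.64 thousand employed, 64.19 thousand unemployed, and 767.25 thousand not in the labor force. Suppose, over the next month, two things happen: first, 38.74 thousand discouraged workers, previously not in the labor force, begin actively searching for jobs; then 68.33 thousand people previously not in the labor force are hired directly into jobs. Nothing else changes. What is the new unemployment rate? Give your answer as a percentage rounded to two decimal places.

New unemployment rate ≈ 6.10%.

Initially, labor force = 1,516.64 + 64.19 = 1,580.83 thousand, so u = 64.19/1,580.83 = 4.06%.
After the first change, unemployed and labor force both rise by 38.74 → E = 1,516.64, U = 102.93, labor force = 1,619.57 thousand.
After the second change, employed and labor force both rise by 68.33; unemployed unchanged → E = 1,584.97, U = 102.93, labor force = 1,687.90 thousand.
New unemployment rate = 102.93 / 1,687.90 = 6.10%.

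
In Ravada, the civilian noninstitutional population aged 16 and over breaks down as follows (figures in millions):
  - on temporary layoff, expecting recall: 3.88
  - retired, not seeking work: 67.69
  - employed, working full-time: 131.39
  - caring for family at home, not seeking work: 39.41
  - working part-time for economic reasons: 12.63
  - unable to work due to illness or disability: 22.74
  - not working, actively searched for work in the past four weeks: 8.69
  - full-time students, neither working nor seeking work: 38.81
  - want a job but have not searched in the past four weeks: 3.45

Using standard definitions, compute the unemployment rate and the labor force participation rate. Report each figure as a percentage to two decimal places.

Unemployment rate ≈ 8.03%; labor force participation rate ≈ 47.64%.

Employed = 131.39 + 12.63 = 144.02 million (anyone who worked, including part-time for economic reasons, counts as employed).
Unemployed = 3.88 + 8.69 = 12.57 million (jobless and actively searching, or on temporary layoff).
Labor force = 144.02 + 12.57 = 156.59 million.
Not in labor force = 67.69 + 39.41 + 22.74 + 38.81 + 3.45 = 172.10 million (those not working and not actively searching are outside the labor force — including those who want a job but have given up searching).
Civilian working-age population = 156.59 + 172.10 = 328.69 million.
Unemployment rate = 12.57 / 156.59 = 8.03%.
Labor force participation rate = 156.59 / 328.69 = 47.64%.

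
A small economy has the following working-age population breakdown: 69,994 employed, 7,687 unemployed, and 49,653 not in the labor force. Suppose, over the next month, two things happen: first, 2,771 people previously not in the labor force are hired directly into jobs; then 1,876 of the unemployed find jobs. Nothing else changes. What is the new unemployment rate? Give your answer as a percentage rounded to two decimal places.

Initially, labor force = 69,994 + 7,687 = 77,681, so u = 7,687/77,681 = 9.90%.
After the first change, employed and labor force both rise by 2,771; unemployed unchanged → E = 72,765, U = 7,687, labor force = 80,452.
After the second change, unemployed falls and employed rises by 1,876; labor force unchanged → E = 74,641, U = 5,811, labor force = 80,452.
New unemployment rate = 5,811 / 80,452 = 7.22%.

New unemployment rate ≈ 7.22%.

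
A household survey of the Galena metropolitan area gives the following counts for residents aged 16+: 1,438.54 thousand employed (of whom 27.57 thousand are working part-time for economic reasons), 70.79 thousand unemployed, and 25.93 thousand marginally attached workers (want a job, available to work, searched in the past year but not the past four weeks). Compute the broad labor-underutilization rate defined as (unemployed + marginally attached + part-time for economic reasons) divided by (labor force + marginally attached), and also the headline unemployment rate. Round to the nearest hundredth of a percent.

Labor force = 1,438.54 + 70.79 = 1,509.33 thousand.
Numerator = 70.79 + 25.93 + 27.57 = 124.29 thousand.
Denominator = 1,509.33 + 25.93 = 1,535.26 thousand.
Broad rate = 124.29 / 1,535.26 = 8.10%.
Headline unemployment rate = 70.79 / 1,509.33 = 4.69%.

Broad underutilization rate ≈ 8.10%; headline unemployment rate ≈ 4.69%.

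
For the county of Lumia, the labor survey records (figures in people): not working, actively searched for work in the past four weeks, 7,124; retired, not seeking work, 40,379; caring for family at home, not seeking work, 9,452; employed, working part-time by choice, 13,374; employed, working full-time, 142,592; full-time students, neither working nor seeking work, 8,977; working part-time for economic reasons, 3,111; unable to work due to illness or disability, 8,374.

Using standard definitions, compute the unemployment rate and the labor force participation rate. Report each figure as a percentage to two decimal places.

Employed = 13,374 + 142,592 + 3,111 = 159,077 (anyone who worked, including part-time for economic reasons, counts as employed).
Unemployed = 7,124.
Labor force = 159,077 + 7,124 = 166,201.
Not in labor force = 40,379 + 9,452 + 8,977 + 8,374 = 67,182 (those not working and not actively searching are outside the labor force).
Civilian working-age population = 166,201 + 67,182 = 233,383.
Unemployment rate = 7,124 / 166,201 = 4.29%.
Labor force participation rate = 166,201 / 233,383 = 71.21%.

Unemployment rate ≈ 4.29%; labor force participation rate ≈ 71.21%.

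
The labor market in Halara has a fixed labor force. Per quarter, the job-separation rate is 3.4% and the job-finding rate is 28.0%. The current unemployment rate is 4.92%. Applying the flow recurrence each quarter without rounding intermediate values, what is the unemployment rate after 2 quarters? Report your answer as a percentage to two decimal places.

With a fixed labor force, u_{t+1} = u_t + s·(1−u_t) − f·u_t = u_t·(1−s−f) + s.
Here 1−s−f = 0.686 and s = 0.034.
u_1 = 0.049200 × 0.686 + 0.034 = 0.067751.
u_2 = 0.067751 × 0.686 + 0.034 = 0.080477.

Unemployment rate after two quarters ≈ 8.05%.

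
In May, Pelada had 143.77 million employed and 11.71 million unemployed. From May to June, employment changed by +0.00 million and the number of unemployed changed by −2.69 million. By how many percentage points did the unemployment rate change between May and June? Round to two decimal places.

The unemployment rate changed by −1.63 percentage points.

May: labor force = 143.77 + 11.71 = 155.48; u = 11.71/155.48 = 7.53%.
June: labor force = 143.77 + 9.02 = 152.79; u = 9.02/152.79 = 5.90%.
Change = 5.90% − 7.53% = −1.63 pp.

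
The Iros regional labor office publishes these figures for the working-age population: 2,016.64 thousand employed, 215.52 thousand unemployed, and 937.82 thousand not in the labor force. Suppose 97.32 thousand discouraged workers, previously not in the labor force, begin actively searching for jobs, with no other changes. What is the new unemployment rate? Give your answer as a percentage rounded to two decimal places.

New unemployment rate ≈ 13.43%.

Initially, labor force = 2,016.64 + 215.52 = 2,232.16 thousand, so u = 215.52/2,232.16 = 9.66%.
After the change, unemployed and labor force both rise by 97.32 → E = 2,016.64, U = 312.84, labor force = 2,329.48 thousand.
New unemployment rate = 312.84 / 2,329.48 = 13.43%.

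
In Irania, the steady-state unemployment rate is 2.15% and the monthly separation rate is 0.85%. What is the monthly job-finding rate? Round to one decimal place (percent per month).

From u* = s/(s+f): f = s·(1−u)/u.
f = 0.85 × (1 − 0.0215) / 0.0215 = 0.8317 / 0.0215 ≈ 38.7% per month.

Job-finding rate ≈ 38.7% per month.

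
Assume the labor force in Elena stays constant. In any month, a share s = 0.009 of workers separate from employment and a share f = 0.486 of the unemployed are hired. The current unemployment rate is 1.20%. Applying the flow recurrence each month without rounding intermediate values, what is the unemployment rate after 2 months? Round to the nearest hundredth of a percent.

Unemployment rate after two months ≈ 1.66%.

With a fixed labor force, u_{t+1} = u_t + s·(1−u_t) − f·u_t = u_t·(1−s−f) + s.
Here 1−s−f = 0.505 and s = 0.009.
u_1 = 0.012000 × 0.505 + 0.009 = 0.015060.
u_2 = 0.015060 × 0.505 + 0.009 = 0.016605.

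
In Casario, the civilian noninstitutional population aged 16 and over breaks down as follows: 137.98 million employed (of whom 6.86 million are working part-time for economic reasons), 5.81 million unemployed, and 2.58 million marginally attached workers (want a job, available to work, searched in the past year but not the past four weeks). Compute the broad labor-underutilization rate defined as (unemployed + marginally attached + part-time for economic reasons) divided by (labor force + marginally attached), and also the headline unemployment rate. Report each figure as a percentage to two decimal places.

Broad underutilization rate ≈ 10.42%; headline unemployment rate ≈ 4.04%.

Labor force = 137.98 + 5.81 = 143.79 million.
Numerator = 5.81 + 2.58 + 6.86 = 15.25 million.
Denominator = 143.79 + 2.58 = 146.37 million.
Broad rate = 15.25 / 146.37 = 10.42%.
Headline unemployment rate = 5.81 / 143.79 = 4.04%.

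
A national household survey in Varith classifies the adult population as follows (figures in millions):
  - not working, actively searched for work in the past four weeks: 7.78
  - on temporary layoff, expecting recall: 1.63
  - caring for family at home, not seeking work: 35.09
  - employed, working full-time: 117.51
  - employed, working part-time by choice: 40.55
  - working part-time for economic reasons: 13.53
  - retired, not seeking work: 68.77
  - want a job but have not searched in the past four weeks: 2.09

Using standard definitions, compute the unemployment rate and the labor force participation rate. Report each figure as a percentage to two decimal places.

Unemployment rate ≈ 5.20%; labor force participation rate ≈ 63.08%.

Employed = 117.51 + 40.55 + 13.53 = 171.59 million (anyone who worked, including part-time for economic reasons, counts as employed).
Unemployed = 7.78 + 1.63 = 9.41 million (jobless and actively searching, or on temporary layoff).
Labor force = 171.59 + 9.41 = 181.00 million.
Not in labor force = 35.09 + 68.77 + 2.09 = 105.95 million (those not working and not actively searching are outside the labor force — including those who want a job but have given up searching).
Civilian working-age population = 181.00 + 105.95 = 286.95 million.
Unemployment rate = 9.41 / 181.00 = 5.20%.
Labor force participation rate = 181.00 / 286.95 = 63.08%.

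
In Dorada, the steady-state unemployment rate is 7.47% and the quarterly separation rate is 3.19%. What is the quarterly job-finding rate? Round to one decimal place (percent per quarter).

From u* = s/(s+f): f = s·(1−u)/u.
f = 3.19 × (1 − 0.0747) / 0.0747 = 2.9517 / 0.0747 ≈ 39.5% per quarter.

Job-finding rate ≈ 39.5% per quarter.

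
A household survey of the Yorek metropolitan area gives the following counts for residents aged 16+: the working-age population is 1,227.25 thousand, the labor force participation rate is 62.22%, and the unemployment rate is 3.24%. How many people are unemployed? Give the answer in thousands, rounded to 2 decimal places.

Labor force = 0.6222 × 1,227.25 = 763.59 thousand.
Unemployed = 0.0324 × 763.59 ≈ 24.74 thousand.

About 24.74 thousand are unemployed.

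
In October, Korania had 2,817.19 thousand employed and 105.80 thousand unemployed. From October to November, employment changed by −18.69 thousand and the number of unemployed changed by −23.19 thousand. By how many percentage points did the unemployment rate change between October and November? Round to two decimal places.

The unemployment rate changed by −0.75 percentage points.

October: labor force = 2,817.19 + 105.80 = 2,922.99; u = 105.80/2,922.99 = 3.62%.
November: labor force = 2,798.50 + 82.61 = 2,881.11; u = 82.61/2,881.11 = 2.87%.
Change = 2.87% − 3.62% = −0.75 pp.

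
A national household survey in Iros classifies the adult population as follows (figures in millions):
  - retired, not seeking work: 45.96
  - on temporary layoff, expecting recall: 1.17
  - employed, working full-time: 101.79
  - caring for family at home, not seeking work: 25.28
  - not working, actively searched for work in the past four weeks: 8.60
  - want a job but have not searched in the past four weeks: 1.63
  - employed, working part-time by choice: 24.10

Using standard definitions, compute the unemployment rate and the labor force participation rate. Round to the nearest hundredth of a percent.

Unemployment rate ≈ 7.20%; labor force participation rate ≈ 65.06%.

Employed = 101.79 + 24.10 = 125.89 million.
Unemployed = 1.17 + 8.60 = 9.77 million (jobless and actively searching, or on temporary layoff).
Labor force = 125.89 + 9.77 = 135.66 million.
Not in labor force = 45.96 + 25.28 + 1.63 = 72.87 million (those not working and not actively searching are outside the labor force — including those who want a job but have given up searching).
Civilian working-age population = 135.66 + 72.87 = 208.53 million.
Unemployment rate = 9.77 / 135.66 = 7.20%.
Labor force participation rate = 135.66 / 208.53 = 65.06%.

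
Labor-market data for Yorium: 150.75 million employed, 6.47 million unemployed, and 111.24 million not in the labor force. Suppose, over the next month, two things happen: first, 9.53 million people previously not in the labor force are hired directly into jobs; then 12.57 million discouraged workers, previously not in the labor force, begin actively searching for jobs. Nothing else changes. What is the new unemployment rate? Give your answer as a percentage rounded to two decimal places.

Initially, labor force = 150.75 + 6.47 = 157.22 million, so u = 6.47/157.22 = 4.12%.
After the first change, employed and labor force both rise by 9.53; unemployed unchanged → E = 160.28, U = 6.47, labor force = 166.75 million.
After the second change, unemployed and labor force both rise by 12.57 → E = 160.28, U = 19.04, labor force = 179.32 million.
New unemployment rate = 19.04 / 179.32 = 10.62%.

New unemployment rate ≈ 10.62%.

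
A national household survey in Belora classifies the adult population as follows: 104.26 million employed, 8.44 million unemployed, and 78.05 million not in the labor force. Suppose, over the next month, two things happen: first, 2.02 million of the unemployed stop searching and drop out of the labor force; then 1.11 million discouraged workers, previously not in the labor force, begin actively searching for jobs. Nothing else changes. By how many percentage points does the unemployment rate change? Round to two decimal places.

The unemployment rate changes by −0.75 percentage points.

Initially, labor force = 104.26 + 8.44 = 112.70 million, so u = 8.44/112.70 = 7.49%.
After the first change, unemployed and labor force both fall by 2.02 → E = 104.26, U = 6.42, labor force = 110.68 million.
After the second change, unemployed and labor force both rise by 1.11 → E = 104.26, U = 7.53, labor force = 111.79 million.
New unemployment rate = 7.53 / 111.79 = 6.74%.
Change = 6.74% − 7.49% = −0.75 percentage points.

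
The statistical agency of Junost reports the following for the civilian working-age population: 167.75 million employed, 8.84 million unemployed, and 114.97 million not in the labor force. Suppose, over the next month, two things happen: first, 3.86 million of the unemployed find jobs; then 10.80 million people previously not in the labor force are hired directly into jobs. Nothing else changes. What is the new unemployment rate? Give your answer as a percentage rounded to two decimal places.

New unemployment rate ≈ 2.66%.

Initially, labor force = 167.75 + 8.84 = 176.59 million, so u = 8.84/176.59 = 5.01%.
After the first change, unemployed falls and employed rises by 3.86; labor force unchanged → E = 171.61, U = 4.98, labor force = 176.59 million.
After the second change, employed and labor force both rise by 10.80; unemployed unchanged → E = 182.41, U = 4.98, labor force = 187.39 million.
New unemployment rate = 4.98 / 187.39 = 2.66%.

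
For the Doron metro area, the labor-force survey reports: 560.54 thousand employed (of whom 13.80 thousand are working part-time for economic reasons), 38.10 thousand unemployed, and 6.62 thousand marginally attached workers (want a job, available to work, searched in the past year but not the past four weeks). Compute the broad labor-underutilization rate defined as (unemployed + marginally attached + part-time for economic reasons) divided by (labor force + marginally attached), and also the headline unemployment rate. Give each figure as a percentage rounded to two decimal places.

Broad underutilization rate ≈ 9.67%; headline unemployment rate ≈ 6.36%.

Labor force = 560.54 + 38.10 = 598.64 thousand.
Numerator = 38.10 + 6.62 + 13.80 = 58.52 thousand.
Denominator = 598.64 + 6.62 = 605.26 thousand.
Broad rate = 58.52 / 605.26 = 9.67%.
Headline unemployment rate = 38.10 / 598.64 = 6.36%.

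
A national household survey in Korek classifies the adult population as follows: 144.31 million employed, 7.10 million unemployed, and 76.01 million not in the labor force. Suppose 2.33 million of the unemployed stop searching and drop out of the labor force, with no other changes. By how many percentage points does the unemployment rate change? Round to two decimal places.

Initially, labor force = 144.31 + 7.10 = 151.41 million, so u = 7.10/151.41 = 4.69%.
After the change, unemployed and labor force both fall by 2.33 → E = 144.31, U = 4.77, labor force = 149.08 million.
New unemployment rate = 4.77 / 149.08 = 3.20%.
Change = 3.20% − 4.69% = −1.49 percentage points.

The unemployment rate changes by −1.49 percentage points.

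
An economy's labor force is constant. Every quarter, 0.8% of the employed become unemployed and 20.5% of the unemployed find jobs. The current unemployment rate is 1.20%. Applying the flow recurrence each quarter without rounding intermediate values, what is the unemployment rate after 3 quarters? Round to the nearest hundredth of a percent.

With a fixed labor force, u_{t+1} = u_t + s·(1−u_t) − f·u_t = u_t·(1−s−f) + s.
Here 1−s−f = 0.787 and s = 0.008.
u_1 = 0.012000 × 0.787 + 0.008 = 0.017444.
u_2 = 0.017444 × 0.787 + 0.008 = 0.021728.
u_3 = 0.021728 × 0.787 + 0.008 = 0.025100.

Unemployment rate after three quarters ≈ 2.51%.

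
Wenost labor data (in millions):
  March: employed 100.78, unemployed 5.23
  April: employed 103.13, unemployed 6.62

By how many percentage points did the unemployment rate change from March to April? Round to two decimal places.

The unemployment rate changed by +1.10 percentage points.

March: labor force = 100.78 + 5.23 = 106.01; u = 5.23/106.01 = 4.93%.
April: labor force = 103.13 + 6.62 = 109.75; u = 6.62/109.75 = 6.03%.
Change = 6.03% − 4.93% = +1.10 pp.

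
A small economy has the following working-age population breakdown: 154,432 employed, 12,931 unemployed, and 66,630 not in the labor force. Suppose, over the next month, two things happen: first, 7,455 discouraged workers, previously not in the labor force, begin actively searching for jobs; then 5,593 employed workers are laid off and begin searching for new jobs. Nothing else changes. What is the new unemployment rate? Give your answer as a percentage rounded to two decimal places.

New unemployment rate ≈ 14.86%.

Initially, labor force = 154,432 + 12,931 = 167,363, so u = 12,931/167,363 = 7.73%.
After the first change, unemployed and labor force both rise by 7,455 → E = 154,432, U = 20,386, labor force = 174,818.
After the second change, employed falls and unemployed rises by 5,593; labor force unchanged → E = 148,839, U = 25,979, labor force = 174,818.
New unemployment rate = 25,979 / 174,818 = 14.86%.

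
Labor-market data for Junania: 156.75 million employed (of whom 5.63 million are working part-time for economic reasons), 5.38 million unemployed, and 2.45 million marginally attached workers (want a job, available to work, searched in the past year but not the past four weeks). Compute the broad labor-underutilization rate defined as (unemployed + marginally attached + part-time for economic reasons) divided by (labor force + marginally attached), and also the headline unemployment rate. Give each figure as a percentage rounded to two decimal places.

Labor force = 156.75 + 5.38 = 162.13 million.
Numerator = 5.38 + 2.45 + 5.63 = 13.46 million.
Denominator = 162.13 + 2.45 = 164.58 million.
Broad rate = 13.46 / 164.58 = 8.18%.
Headline unemployment rate = 5.38 / 162.13 = 3.32%.

Broad underutilization rate ≈ 8.18%; headline unemployment rate ≈ 3.32%.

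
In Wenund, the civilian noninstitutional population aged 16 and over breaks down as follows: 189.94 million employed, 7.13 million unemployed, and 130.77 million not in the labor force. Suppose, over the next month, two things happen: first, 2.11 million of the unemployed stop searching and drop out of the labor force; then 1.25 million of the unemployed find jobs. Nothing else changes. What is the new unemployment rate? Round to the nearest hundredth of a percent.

Initially, labor force = 189.94 + 7.13 = 197.07 million, so u = 7.13/197.07 = 3.62%.
After the first change, unemployed and labor force both fall by 2.11 → E = 189.94, U = 5.02, labor force = 194.96 million.
After the second change, unemployed falls and employed rises by 1.25; labor force unchanged → E = 191.19, U = 3.77, labor force = 194.96 million.
New unemployment rate = 3.77 / 194.96 = 1.93%.

New unemployment rate ≈ 1.93%.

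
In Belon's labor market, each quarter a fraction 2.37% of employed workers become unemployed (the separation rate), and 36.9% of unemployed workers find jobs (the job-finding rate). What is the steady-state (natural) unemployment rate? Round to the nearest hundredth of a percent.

Steady-state unemployment rate ≈ 6.04%.

At steady state the flows balance: s·E = f·U, so U/(E+U) = s/(s+f).
u* = 2.37 / (2.37 + 36.9) = 2.37 / 39.27 = 6.04%.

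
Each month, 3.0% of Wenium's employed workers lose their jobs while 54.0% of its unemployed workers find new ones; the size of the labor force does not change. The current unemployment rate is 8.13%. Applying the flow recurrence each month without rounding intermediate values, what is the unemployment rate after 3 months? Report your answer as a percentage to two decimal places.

Unemployment rate after three months ≈ 5.49%.

With a fixed labor force, u_{t+1} = u_t + s·(1−u_t) − f·u_t = u_t·(1−s−f) + s.
Here 1−s−f = 0.430 and s = 0.030.
u_1 = 0.081300 × 0.430 + 0.030 = 0.064959.
u_2 = 0.064959 × 0.430 + 0.030 = 0.057932.
u_3 = 0.057932 × 0.430 + 0.030 = 0.054911.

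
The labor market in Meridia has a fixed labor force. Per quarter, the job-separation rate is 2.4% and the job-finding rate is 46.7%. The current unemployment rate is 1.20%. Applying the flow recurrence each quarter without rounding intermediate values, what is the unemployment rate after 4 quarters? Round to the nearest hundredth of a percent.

With a fixed labor force, u_{t+1} = u_t + s·(1−u_t) − f·u_t = u_t·(1−s−f) + s.
Here 1−s−f = 0.509 and s = 0.024.
u_1 = 0.012000 × 0.509 + 0.024 = 0.030108.
u_2 = 0.030108 × 0.509 + 0.024 = 0.039325.
u_3 = 0.039325 × 0.509 + 0.024 = 0.044016.
u_4 = 0.044016 × 0.509 + 0.024 = 0.046404.

Unemployment rate after four quarters ≈ 4.64%.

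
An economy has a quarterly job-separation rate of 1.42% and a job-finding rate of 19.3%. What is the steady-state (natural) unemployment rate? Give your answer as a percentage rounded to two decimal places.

At steady state the flows balance: s·E = f·U, so U/(E+U) = s/(s+f).
u* = 1.42 / (1.42 + 19.3) = 1.42 / 20.72 = 6.85%.

Steady-state unemployment rate ≈ 6.85%.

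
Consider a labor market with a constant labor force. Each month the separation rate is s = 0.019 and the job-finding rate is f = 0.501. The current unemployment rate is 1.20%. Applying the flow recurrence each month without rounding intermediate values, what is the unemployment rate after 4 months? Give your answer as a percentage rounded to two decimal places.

Unemployment rate after four months ≈ 3.52%.

With a fixed labor force, u_{t+1} = u_t + s·(1−u_t) − f·u_t = u_t·(1−s−f) + s.
Here 1−s−f = 0.480 and s = 0.019.
u_1 = 0.012000 × 0.480 + 0.019 = 0.024760.
u_2 = 0.024760 × 0.480 + 0.019 = 0.030885.
u_3 = 0.030885 × 0.480 + 0.019 = 0.033825.
u_4 = 0.033825 × 0.480 + 0.019 = 0.035236.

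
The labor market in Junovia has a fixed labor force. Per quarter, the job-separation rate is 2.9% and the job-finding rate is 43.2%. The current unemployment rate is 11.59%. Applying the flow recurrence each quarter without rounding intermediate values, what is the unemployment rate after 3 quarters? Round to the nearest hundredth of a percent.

With a fixed labor force, u_{t+1} = u_t + s·(1−u_t) − f·u_t = u_t·(1−s−f) + s.
Here 1−s−f = 0.539 and s = 0.029.
u_1 = 0.115900 × 0.539 + 0.029 = 0.091470.
u_2 = 0.091470 × 0.539 + 0.029 = 0.078302.
u_3 = 0.078302 × 0.539 + 0.029 = 0.071205.

Unemployment rate after three quarters ≈ 7.12%.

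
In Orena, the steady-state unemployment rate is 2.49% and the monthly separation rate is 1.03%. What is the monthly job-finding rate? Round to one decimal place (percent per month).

Job-finding rate ≈ 40.3% per month.

From u* = s/(s+f): f = s·(1−u)/u.
f = 1.03 × (1 − 0.0249) / 0.0249 = 1.0044 / 0.0249 ≈ 40.3% per month.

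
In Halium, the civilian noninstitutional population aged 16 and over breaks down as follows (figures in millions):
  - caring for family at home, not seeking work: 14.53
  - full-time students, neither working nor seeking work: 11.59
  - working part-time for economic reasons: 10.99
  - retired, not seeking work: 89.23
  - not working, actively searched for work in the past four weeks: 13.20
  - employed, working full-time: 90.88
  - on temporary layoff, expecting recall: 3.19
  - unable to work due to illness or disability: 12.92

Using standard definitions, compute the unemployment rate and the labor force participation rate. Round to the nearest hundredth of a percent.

Unemployment rate ≈ 13.86%; labor force participation rate ≈ 47.97%.

Employed = 10.99 + 90.88 = 101.87 million (anyone who worked, including part-time for economic reasons, counts as employed).
Unemployed = 13.20 + 3.19 = 16.39 million (jobless and actively searching, or on temporary layoff).
Labor force = 101.87 + 16.39 = 118.26 million.
Not in labor force = 14.53 + 11.59 + 89.23 + 12.92 = 128.27 million (those not working and not actively searching are outside the labor force).
Civilian working-age population = 118.26 + 128.27 = 246.53 million.
Unemployment rate = 16.39 / 118.26 = 13.86%.
Labor force participation rate = 118.26 / 246.53 = 47.97%.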